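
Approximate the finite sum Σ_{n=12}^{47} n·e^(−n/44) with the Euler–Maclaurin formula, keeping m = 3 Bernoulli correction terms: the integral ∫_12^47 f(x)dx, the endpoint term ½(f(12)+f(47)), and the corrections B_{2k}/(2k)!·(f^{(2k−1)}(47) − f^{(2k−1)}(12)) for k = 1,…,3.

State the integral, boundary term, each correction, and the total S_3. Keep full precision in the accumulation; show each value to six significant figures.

S_3 ≈ 512.534

Integral: ∫_12^47 x·e^(−x/44) dx = 499.939.
Boundary: ½(f(12) + f(47)) = ½(9.13560 + 16.1507) = 12.6432.
Running total after boundary: 512.582.
Correction k=1: B_{2}/2! · (f^{(1)}(47) − f^{(1)}(12)) = 1/12 · (-0.0234295 − 0.553673) = -0.0480919.
After k=1: 512.534.
Correction k=2: B_{4}/4! · (f^{(3)}(47) − f^{(3)}(12)) = −1/720 · (0.000342890 − 0.00107246) = 1.01328e-06.
After k=2: 512.534.
Correction k=3: B_{6}/6! · (f^{(5)}(47) − f^{(5)}(12)) = 1/30240 · (3.60477e-07 − 9.60187e-07) = -1.98317e-11.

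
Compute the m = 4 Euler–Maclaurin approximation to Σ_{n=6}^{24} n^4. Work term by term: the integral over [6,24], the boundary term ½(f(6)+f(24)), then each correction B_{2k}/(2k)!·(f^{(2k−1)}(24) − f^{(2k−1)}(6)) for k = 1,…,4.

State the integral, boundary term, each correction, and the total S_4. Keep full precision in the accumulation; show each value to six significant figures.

The integral term ∫_6^24 x^4 dx = 1.59097e+06.
Boundary: ½(f(6) + f(24)) = ½(1296.00 + 331776) = 166536.
Integral + boundary = 1.75751e+06.
Order-1 term: 1/12 · (55296.0 − 864.000) = 4536.00.
After k=1: 1.76204e+06.
Order-2 term: −1/720 · (576.000 − 144.000) = -0.600000.
After k=2: 1.76204e+06.
Order-3 term: 1/30240 · (0.00000 − 0.00000) = 0.00000.
After k=3: 1.76204e+06.
Order-4 term: −1/1209600 · (0.00000 − 0.00000) = 0.00000.

S_4 ≈ 1.76204e+06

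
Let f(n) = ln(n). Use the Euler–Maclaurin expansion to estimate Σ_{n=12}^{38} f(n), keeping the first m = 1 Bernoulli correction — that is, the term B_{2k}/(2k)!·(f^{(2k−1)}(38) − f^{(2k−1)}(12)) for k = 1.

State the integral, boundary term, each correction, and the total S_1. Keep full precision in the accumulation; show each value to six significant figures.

Integral: ∫_12^38 ln(x) dx = 82.4094.
Endpoint term: (f(12) + f(38))/2 = (2.48491 + 3.63759)/2 = 3.06125.
Running total after boundary: 85.4706.
Order-1 term: 1/12 · (0.0263158 − 0.0833333) = -0.00475146.

S_1 ≈ 85.4659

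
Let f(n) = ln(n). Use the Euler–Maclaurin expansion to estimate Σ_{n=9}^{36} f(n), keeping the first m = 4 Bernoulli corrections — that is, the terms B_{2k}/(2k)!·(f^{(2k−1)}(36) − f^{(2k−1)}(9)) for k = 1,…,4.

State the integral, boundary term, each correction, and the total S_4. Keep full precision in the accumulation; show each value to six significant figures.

The integral term ∫_9^36 ln(x) dx = 82.2317.
½[f(9) + f(36)] = ½[2.19722 + 3.58352] = 2.89037.
So far: 85.1220.
Order-1 term: 1/12 · (0.0277778 − 0.111111) = -0.00694444.
Partial sum through k=1: 85.1151.
Order-2 term: −1/720 · (4.28669e-05 − 0.00274348) = 3.75086e-06.
Partial sum through k=2: 85.1151.
Order-3 term: 1/30240 · (3.96916e-07 − 0.000406442) = -1.34274e-08.
Partial sum through k=3: 85.1151.
Order-4 term: −1/1209600 · (9.18787e-09 − 0.000150534) = 1.24442e-10.

S_4 ≈ 85.1151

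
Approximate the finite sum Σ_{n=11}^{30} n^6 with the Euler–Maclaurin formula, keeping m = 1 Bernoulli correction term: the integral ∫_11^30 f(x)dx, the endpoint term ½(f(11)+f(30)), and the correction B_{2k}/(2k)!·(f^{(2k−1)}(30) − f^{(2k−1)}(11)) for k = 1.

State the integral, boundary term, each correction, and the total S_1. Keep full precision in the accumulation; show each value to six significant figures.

The integral term ∫_11^30 x^6 dx = 3.12150e+09.
Boundary: ½(f(11) + f(30)) = ½(1.77156e+06 + 7.29000e+08) = 3.65386e+08.
Integral + boundary = 3.48689e+09.
Correction k=1: B_{2}/2! · (f^{(1)}(30) − f^{(1)}(11)) = 1/12 · (1.45800e+08 − 966306) = 1.20695e+07.

S_1 ≈ 3.49896e+09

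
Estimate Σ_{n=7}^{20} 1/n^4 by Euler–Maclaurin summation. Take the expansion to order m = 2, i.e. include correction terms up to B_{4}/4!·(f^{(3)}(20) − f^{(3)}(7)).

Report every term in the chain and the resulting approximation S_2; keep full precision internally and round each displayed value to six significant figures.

S_2 ≈ 0.00116105

The integral term ∫_7^20 1/x^4 dx = 0.000930151.
Boundary: ½(f(7) + f(20)) = ½(0.000416493 + 6.25000e-06) = 0.000211372.
Integral + boundary = 0.00114152.
Correction k=1: B_{2}/2! · (f^{(1)}(20) − f^{(1)}(7)) = 1/12 · (-1.25000e-06 − (-0.000237996)) = 1.97288e-05.
Running total after k=1: 0.00116125.
Correction k=2: B_{4}/4! · (f^{(3)}(20) − f^{(3)}(7)) = −1/720 · (-9.37500e-08 − (-0.000145712)) = -2.02247e-07.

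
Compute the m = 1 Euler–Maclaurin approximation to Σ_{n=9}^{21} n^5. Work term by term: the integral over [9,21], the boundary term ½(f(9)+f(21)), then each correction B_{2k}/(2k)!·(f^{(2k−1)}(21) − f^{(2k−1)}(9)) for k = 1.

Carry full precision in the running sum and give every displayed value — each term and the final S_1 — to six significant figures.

Integral: ∫_9^21 x^5 dx = 1.42058e+07.
Boundary: ½(f(9) + f(21)) = ½(59049.0 + 4.08410e+06) = 2.07158e+06.
Integral + boundary = 1.62774e+07.
Order-1 term: 1/12 · (972405 − 32805.0) = 78300.0.

S_1 ≈ 1.63557e+07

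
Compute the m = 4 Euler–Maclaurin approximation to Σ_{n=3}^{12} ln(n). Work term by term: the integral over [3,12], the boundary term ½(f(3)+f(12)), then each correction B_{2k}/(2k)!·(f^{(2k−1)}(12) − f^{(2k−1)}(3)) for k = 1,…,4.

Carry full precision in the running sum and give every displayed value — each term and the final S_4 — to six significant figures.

S_4 ≈ 19.2941

Integral: ∫_3^12 ln(x) dx = 17.5230.
Boundary: ½(f(3) + f(12)) = ½(1.09861 + 2.48491) = 1.79176.
Running total after boundary: 19.3148.
Order-1 term: 1/12 · (0.0833333 − 0.333333) = -0.0208333.
Partial sum through k=1: 19.2940.
Order-2 term: −1/720 · (0.00115741 − 0.0740741) = 0.000101273.
Partial sum through k=2: 19.2941.
Order-3 term: 1/30240 · (9.64506e-05 − 0.0987654) = -3.26286e-06.
Partial sum through k=3: 19.2941.
Order-4 term: −1/1209600 · (2.00939e-05 − 0.329218) = 2.72154e-07.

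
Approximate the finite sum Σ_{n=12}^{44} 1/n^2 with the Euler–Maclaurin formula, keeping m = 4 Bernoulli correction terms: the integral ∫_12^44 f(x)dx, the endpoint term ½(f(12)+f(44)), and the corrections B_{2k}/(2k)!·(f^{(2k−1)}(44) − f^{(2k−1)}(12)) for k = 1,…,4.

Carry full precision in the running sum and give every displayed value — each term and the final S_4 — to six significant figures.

The integral term ∫_12^44 1/x^2 dx = 0.0606061.
½[f(12) + f(44)] = ½[0.00694444 + 0.000516529] = 0.00373049.
Integral + boundary = 0.0643365.
Order-1 term: 1/12 · (-2.34786e-05 − (-0.00115741)) = 9.44941e-05.
Partial sum through k=1: 0.0644310.
Order-2 term: −1/720 · (-1.45528e-07 − (-9.64506e-05)) = -1.33757e-07.
Partial sum through k=2: 0.0644309.
Order-3 term: 1/30240 · (-2.25509e-09 − (-2.00939e-05)) = 6.64406e-10.
Partial sum through k=3: 0.0644309.
Order-4 term: −1/1209600 · (-6.52299e-11 − (-7.81429e-06)) = -6.46017e-12.

S_4 ≈ 0.0644309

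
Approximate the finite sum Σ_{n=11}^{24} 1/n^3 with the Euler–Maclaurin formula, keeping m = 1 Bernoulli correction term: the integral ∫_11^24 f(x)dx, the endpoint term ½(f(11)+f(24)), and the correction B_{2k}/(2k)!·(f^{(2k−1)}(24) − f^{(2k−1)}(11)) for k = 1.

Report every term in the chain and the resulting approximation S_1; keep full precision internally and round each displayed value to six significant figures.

The integral term ∫_11^24 1/x^3 dx = 0.00326418.
Boundary: ½(f(11) + f(24)) = ½(0.000751315 + 7.23380e-05) = 0.000411826.
So far: 0.00367600.
k=1: B_{2}/(2)! × [f^{(1)}(24) − f^{(1)}(11)] = 1/12 × (-9.04225e-06 − (-0.000204904)) = 1.63218e-05.

S_1 ≈ 0.00369232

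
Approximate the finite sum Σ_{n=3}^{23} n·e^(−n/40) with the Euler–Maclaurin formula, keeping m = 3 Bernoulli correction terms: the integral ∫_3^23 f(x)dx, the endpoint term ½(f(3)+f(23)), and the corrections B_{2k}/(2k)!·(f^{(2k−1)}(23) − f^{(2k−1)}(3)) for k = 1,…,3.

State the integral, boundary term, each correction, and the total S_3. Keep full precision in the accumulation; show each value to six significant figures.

S_3 ≈ 185.514

∫_3^23 x·e^(−x/40) dx evaluates to 177.703.
Boundary: ½(f(3) + f(23)) = ½(2.78323 + 12.9422) = 7.86272.
So far: 185.565.
Correction k=1: B_{2}/2! · (f^{(1)}(23) − f^{(1)}(3)) = 1/12 · (0.239150 − 0.858163) = -0.0515844.
Running total after k=1: 185.514.
Correction k=2: B_{4}/4! · (f^{(3)}(23) − f^{(3)}(3)) = −1/720 · (0.000852850 − 0.00169603) = 1.17109e-06.
Running total after k=2: 185.514.
Correction k=3: B_{6}/6! · (f^{(5)}(23) − f^{(5)}(3)) = 1/30240 · (9.72644e-07 − 1.78482e-06) = -2.68576e-11.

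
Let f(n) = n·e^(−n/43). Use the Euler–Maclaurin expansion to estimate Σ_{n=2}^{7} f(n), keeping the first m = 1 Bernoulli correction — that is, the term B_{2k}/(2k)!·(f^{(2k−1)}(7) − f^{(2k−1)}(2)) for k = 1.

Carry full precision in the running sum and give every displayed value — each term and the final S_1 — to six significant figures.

S_1 ≈ 23.9697

Integral: ∫_2^7 x·e^(−x/43) dx = 20.0575.
Boundary: ½(f(2) + f(7)) = ½(1.90911 + 5.94838) = 3.92875.
Running total after boundary: 23.9863.
Correction k=1: B_{2}/2! · (f^{(1)}(7) − f^{(1)}(2)) = 1/12 · (0.711435 − 0.910156) = -0.0165601.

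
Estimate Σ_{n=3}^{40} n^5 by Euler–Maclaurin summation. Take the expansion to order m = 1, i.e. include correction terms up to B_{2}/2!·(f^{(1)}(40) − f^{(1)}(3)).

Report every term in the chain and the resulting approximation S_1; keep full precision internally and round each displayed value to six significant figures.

∫_3^40 x^5 dx evaluates to 6.82667e+08.
Endpoint term: (f(3) + f(40))/2 = (243.000 + 1.02400e+08)/2 = 5.12001e+07.
Running total after boundary: 7.33867e+08.
Order-1 term: 1/12 · (1.28000e+07 − 405.000) = 1.06663e+06.

S_1 ≈ 7.34933e+08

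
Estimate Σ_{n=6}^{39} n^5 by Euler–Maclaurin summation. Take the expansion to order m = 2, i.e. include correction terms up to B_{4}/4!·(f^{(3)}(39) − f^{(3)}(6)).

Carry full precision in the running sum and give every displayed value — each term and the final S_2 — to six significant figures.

S_2 ≈ 6.32529e+08

Integral: ∫_6^39 x^5 dx = 5.86450e+08.
½[f(6) + f(39)] = ½[7776.00 + 9.02242e+07] = 4.51160e+07.
So far: 6.31566e+08.
Order-1 term: 1/12 · (1.15672e+07 − 6480.00) = 963394.
After k=1: 6.32529e+08.
Order-2 term: −1/720 · (91260.0 − 2160.00) = -123.750.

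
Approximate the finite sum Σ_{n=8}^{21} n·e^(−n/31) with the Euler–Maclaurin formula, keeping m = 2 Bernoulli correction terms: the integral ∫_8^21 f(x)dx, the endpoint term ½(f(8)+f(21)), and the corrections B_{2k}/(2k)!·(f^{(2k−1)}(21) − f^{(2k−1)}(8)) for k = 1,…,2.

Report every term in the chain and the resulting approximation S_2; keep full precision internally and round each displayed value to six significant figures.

Integral: ∫_8^21 x·e^(−x/31) dx = 115.231.
Boundary: ½(f(8) + f(21)) = ½(6.18036 + 10.6664) = 8.42341.
So far: 123.654.
Order-1 term: 1/12 · (0.163847 − 0.573179) = -0.0341110.
Partial sum through k=1: 123.620.
Order-2 term: −1/720 · (0.00122757 − 0.00220423) = 1.35647e-06.

S_2 ≈ 123.620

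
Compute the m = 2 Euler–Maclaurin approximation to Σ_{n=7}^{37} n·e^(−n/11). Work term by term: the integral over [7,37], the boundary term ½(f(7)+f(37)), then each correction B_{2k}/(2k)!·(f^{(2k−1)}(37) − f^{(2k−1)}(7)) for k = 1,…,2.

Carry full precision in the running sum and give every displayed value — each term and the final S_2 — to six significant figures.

The integral term ∫_7^37 x·e^(−x/11) dx = 86.5106.
½[f(7) + f(37)] = ½[3.70449 + 1.28054] = 2.49252.
So far: 89.0031.
Correction k=1: B_{2}/2! · (f^{(1)}(37) − f^{(1)}(7)) = 1/12 · (-0.0818035 − 0.192441) = -0.0228537.
Partial sum through k=1: 88.9803.
Correction k=2: B_{4}/4! · (f^{(3)}(37) − f^{(3)}(7)) = −1/720 · (-0.000104010 − 0.0103378) = 1.45024e-05.

S_2 ≈ 88.9803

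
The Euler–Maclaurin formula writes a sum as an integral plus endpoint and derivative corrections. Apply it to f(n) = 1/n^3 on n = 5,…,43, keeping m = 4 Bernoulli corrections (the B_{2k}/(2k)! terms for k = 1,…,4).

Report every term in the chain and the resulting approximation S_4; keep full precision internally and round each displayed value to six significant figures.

S_4 ≈ 0.0241307

The integral term ∫_5^43 1/x^3 dx = 0.0197296.
½[f(5) + f(43)] = ½[0.00800000 + 1.25775e-05] = 0.00400629.
So far: 0.0237359.
Correction k=1: B_{2}/2! · (f^{(1)}(43) − f^{(1)}(5)) = 1/12 · (-8.77501e-07 − (-0.00480000)) = 0.000399927.
After k=1: 0.0241358.
Correction k=2: B_{4}/4! · (f^{(3)}(43) − f^{(3)}(5)) = −1/720 · (-9.49162e-09 − (-0.00384000)) = -5.33332e-06.
After k=2: 0.0241305.
Correction k=3: B_{6}/6! · (f^{(5)}(43) − f^{(5)}(5)) = 1/30240 · (-2.15602e-10 − (-0.00645120)) = 2.13333e-07.
After k=3: 0.0241307.
Correction k=4: B_{8}/8! · (f^{(7)}(43) − f^{(7)}(5)) = −1/1209600 · (-8.39554e-12 − (-0.0185795)) = -1.53600e-08.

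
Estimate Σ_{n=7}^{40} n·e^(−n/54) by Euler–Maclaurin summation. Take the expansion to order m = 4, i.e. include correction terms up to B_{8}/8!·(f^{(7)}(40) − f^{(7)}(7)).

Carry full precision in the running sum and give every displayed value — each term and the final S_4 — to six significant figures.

S_4 ≈ 486.037

∫_7^40 x·e^(−x/54) dx evaluates to 473.481.
Endpoint term: (f(7) + f(40))/2 = (6.14894 + 19.0704)/2 = 12.6097.
Integral + boundary = 486.091.
Correction k=1: B_{2}/2! · (f^{(1)}(40) − f^{(1)}(7)) = 1/12 · (0.123605 − 0.764551) = -0.0534122.
Running total after k=1: 486.037.
Correction k=2: B_{4}/4! · (f^{(3)}(40) − f^{(3)}(7)) = −1/720 · (0.000369385 − 0.000864675) = 6.87903e-07.
Running total after k=2: 486.037.
Correction k=3: B_{6}/6! · (f^{(5)}(40) − f^{(5)}(7)) = 1/30240 · (2.38814e-07 − 5.03141e-07) = -8.74097e-12.
Running total after k=3: 486.037.
Correction k=4: B_{8}/8! · (f^{(7)}(40) − f^{(7)}(7)) = −1/1209600 · (1.20354e-10 − 2.43400e-10) = 1.01724e-16.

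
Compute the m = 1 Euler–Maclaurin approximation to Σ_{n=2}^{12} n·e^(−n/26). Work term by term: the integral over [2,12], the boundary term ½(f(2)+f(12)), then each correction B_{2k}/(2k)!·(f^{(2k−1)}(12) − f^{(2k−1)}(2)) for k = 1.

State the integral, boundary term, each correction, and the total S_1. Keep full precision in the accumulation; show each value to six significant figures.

Integral: ∫_2^12 x·e^(−x/26) dx = 51.3502.
½[f(2) + f(12)] = ½[1.85192 + 7.56376] = 4.70784.
Integral + boundary = 56.0581.
k=1: B_{2}/(2)! × [f^{(1)}(12) − f^{(1)}(2)] = 1/12 × (0.339399 − 0.854733) = -0.0429445.

S_1 ≈ 56.0151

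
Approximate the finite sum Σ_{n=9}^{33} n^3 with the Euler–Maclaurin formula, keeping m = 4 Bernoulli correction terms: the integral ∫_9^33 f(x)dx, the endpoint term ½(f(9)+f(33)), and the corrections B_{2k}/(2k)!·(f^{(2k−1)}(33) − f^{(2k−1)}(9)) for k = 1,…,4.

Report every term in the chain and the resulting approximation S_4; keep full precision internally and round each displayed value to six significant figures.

∫_9^33 x^3 dx evaluates to 294840.
½[f(9) + f(33)] = ½[729.000 + 35937.0] = 18333.0.
Running total after boundary: 313173.
Correction k=1: B_{2}/2! · (f^{(1)}(33) − f^{(1)}(9)) = 1/12 · (3267.00 − 243.000) = 252.000.
After k=1: 313425.
Correction k=2: B_{4}/4! · (f^{(3)}(33) − f^{(3)}(9)) = −1/720 · (6.00000 − 6.00000) = 0.00000.
After k=2: 313425.
Correction k=3: B_{6}/6! · (f^{(5)}(33) − f^{(5)}(9)) = 1/30240 · (0.00000 − 0.00000) = 0.00000.
After k=3: 313425.
Correction k=4: B_{8}/8! · (f^{(7)}(33) − f^{(7)}(9)) = −1/1209600 · (0.00000 − 0.00000) = 0.00000.

S_4 ≈ 313425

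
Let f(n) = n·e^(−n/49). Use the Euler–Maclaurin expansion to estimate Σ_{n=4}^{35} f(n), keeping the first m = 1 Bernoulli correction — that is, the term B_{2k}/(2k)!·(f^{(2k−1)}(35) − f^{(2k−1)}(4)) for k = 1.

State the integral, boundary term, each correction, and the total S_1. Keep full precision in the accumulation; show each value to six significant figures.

S_1 ≈ 388.820

∫_4^35 x·e^(−x/49) dx evaluates to 378.469.
½[f(4) + f(35)] = ½[3.68644 + 17.1340] = 10.4102.
Running total after boundary: 388.879.
Correction k=1: B_{2}/2! · (f^{(1)}(35) − f^{(1)}(4)) = 1/12 · (0.139869 − 0.846377) = -0.0588757.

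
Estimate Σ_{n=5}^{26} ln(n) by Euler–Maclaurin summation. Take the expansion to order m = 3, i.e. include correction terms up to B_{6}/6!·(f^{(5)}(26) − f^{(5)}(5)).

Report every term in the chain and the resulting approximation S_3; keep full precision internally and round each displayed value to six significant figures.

∫_5^26 ln(x) dx evaluates to 55.6633.
Endpoint term: (f(5) + f(26))/2 = (1.60944 + 3.25810)/2 = 2.43377.
So far: 58.0971.
k=1: B_{2}/(2)! × [f^{(1)}(26) − f^{(1)}(5)] = 1/12 × (0.0384615 − 0.200000) = -0.0134615.
After k=1: 58.0836.
k=2: B_{4}/(4)! × [f^{(3)}(26) − f^{(3)}(5)] = −1/720 × (0.000113792 − 0.0160000) = 2.20642e-05.
After k=2: 58.0836.
k=3: B_{6}/(6)! × [f^{(5)}(26) − f^{(5)}(5)] = 1/30240 × (2.01997e-06 − 0.00768000) = -2.53901e-07.

S_3 ≈ 58.0836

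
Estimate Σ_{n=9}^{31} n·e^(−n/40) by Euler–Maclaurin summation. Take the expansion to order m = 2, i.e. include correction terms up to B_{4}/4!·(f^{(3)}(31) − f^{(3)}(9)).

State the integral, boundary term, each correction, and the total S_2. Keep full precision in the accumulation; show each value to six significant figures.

Integral: ∫_9^31 x·e^(−x/40) dx = 256.693.
Boundary: ½(f(9) + f(31)) = ½(7.18665 + 14.2818) = 10.7342.
Running total after boundary: 267.427.
Order-1 term: 1/12 · (0.103658 − 0.618850) = -0.0429326.
Running total after k=1: 267.384.
Order-2 term: −1/720 · (0.000640666 − 0.00138493) = 1.03369e-06.

S_2 ≈ 267.384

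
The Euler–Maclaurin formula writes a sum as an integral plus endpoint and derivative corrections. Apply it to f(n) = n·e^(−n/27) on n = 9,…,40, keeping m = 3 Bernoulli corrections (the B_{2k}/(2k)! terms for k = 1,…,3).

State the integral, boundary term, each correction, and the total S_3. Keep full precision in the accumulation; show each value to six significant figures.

Integral: ∫_9^40 x·e^(−x/27) dx = 285.281.
Endpoint term: (f(9) + f(40))/2 = (6.44878 + 9.09203)/2 = 7.77040.
Integral + boundary = 293.052.
k=1: B_{2}/(2)! × [f^{(1)}(40) − f^{(1)}(9)] = 1/12 × (-0.109441 − 0.477688) = -0.0489274.
Running total after k=1: 293.003.
k=2: B_{4}/(4)! × [f^{(3)}(40) − f^{(3)}(9)] = −1/720 × (0.000473471 − 0.00262106) = 2.98276e-06.
Running total after k=2: 293.003.
k=3: B_{6}/(6)! × [f^{(5)}(40) − f^{(5)}(9)] = 1/30240 × (1.50489e-06 − 6.29197e-06) = -1.58303e-10.

S_3 ≈ 293.003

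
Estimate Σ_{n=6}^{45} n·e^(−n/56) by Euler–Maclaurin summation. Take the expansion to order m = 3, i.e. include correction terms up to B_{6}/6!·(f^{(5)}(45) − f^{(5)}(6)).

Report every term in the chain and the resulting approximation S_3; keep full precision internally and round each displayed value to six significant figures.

S_3 ≈ 599.601

The integral term ∫_6^45 x·e^(−x/56) dx = 586.891.
Endpoint term: (f(6) + f(45))/2 = (5.39038 + 20.1477)/2 = 12.7691.
So far: 599.660.
k=1: B_{2}/(2)! × [f^{(1)}(45) − f^{(1)}(6)] = 1/12 × (0.0879464 − 0.802140) = -0.0595162.
After k=1: 599.601.
k=2: B_{4}/(4)! × [f^{(3)}(45) − f^{(3)}(6)] = −1/720 × (0.000313584 − 0.000828742) = 7.15497e-07.
After k=2: 599.601.
k=3: B_{6}/(6)! × [f^{(5)}(45) − f^{(5)}(6)] = 1/30240 × (1.91047e-07 − 4.46971e-07) = -8.46307e-12.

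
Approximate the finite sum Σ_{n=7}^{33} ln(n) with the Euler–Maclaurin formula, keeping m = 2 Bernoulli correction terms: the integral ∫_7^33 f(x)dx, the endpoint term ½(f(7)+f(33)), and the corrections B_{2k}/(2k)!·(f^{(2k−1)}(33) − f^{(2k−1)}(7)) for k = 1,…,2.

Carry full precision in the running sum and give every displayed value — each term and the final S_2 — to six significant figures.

∫_7^33 ln(x) dx evaluates to 75.7634.
Boundary: ½(f(7) + f(33)) = ½(1.94591 + 3.49651) = 2.72121.
So far: 78.4846.
Correction k=1: B_{2}/2! · (f^{(1)}(33) − f^{(1)}(7)) = 1/12 · (0.0303030 − 0.142857) = -0.00937951.
Partial sum through k=1: 78.4752.
Correction k=2: B_{4}/4! · (f^{(3)}(33) − f^{(3)}(7)) = −1/720 · (5.56529e-05 − 0.00583090) = 8.02118e-06.

S_2 ≈ 78.4752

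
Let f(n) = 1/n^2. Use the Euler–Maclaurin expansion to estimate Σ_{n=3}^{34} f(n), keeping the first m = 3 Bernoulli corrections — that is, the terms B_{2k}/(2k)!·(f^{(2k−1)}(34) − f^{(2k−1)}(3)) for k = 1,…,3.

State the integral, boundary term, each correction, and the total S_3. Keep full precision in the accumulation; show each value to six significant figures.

S_3 ≈ 0.365952

The integral term ∫_3^34 1/x^2 dx = 0.303922.
½[f(3) + f(34)] = ½[0.111111 + 0.000865052] = 0.0559881.
So far: 0.359910.
Order-1 term: 1/12 · (-5.08854e-05 − (-0.0740741)) = 0.00616860.
Partial sum through k=1: 0.366078.
Order-2 term: −1/720 · (-5.28222e-07 − (-0.0987654)) = -0.000137173.
Partial sum through k=2: 0.365941.
Order-3 term: 1/30240 · (-1.37082e-08 − (-0.329218)) = 1.08868e-05.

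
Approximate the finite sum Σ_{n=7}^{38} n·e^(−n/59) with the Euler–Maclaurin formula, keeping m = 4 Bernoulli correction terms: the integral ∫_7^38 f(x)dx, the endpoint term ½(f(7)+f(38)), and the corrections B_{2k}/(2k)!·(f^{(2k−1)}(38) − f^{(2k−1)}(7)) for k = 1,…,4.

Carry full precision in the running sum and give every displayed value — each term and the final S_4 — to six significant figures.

S_4 ≈ 465.947

The integral term ∫_7^38 x·e^(−x/59) dx = 452.910.
Boundary: ½(f(7) + f(38)) = ½(6.21687 + 19.9558) = 13.0863.
Integral + boundary = 465.997.
Order-1 term: 1/12 · (0.186918 − 0.782753) = -0.0496529.
Partial sum through k=1: 465.947.
Order-2 term: −1/720 · (0.000355421 − 0.000735134) = 5.27378e-07.
Partial sum through k=2: 465.947.
Order-3 term: 1/30240 · (1.88781e-07 − 3.57772e-07) = -5.58832e-12.
Partial sum through k=3: 465.947.
Order-4 term: −1/1209600 · (7.91320e-11 − 1.44889e-10) = 5.43626e-17.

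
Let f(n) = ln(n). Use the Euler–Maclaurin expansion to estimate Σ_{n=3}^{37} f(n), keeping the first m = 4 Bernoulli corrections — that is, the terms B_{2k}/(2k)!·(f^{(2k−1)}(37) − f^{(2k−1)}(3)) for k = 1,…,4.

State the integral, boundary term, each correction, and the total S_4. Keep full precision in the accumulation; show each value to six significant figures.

The integral term ∫_3^37 ln(x) dx = 96.3081.
Boundary: ½(f(3) + f(37)) = ½(1.09861 + 3.61092) = 2.35477.
Integral + boundary = 98.6629.
Order-1 term: 1/12 · (0.0270270 − 0.333333) = -0.0255255.
Running total after k=1: 98.6374.
Order-2 term: −1/720 · (3.94843e-05 − 0.0740741) = 0.000102826.
Running total after k=2: 98.6375.
Order-3 term: 1/30240 · (3.46101e-07 − 0.0987654) = -3.26604e-06.
Running total after k=3: 98.6375.
Order-4 term: −1/1209600 · (7.58439e-09 − 0.329218) = 2.72171e-07.

S_4 ≈ 98.6375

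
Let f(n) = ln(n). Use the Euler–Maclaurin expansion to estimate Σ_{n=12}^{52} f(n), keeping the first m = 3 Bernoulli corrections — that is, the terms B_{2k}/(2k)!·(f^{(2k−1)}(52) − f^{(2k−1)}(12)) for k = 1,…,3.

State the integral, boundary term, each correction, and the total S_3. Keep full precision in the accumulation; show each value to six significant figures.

Integral: ∫_12^52 ln(x) dx = 135.646.
Endpoint term: (f(12) + f(52))/2 = (2.48491 + 3.95124)/2 = 3.21808.
So far: 138.864.
Correction k=1: B_{2}/2! · (f^{(1)}(52) − f^{(1)}(12)) = 1/12 · (0.0192308 − 0.0833333) = -0.00534188.
Partial sum through k=1: 138.859.
Correction k=2: B_{4}/4! · (f^{(3)}(52) − f^{(3)}(12)) = −1/720 · (1.42239e-05 − 0.00115741) = 1.58775e-06.
Partial sum through k=2: 138.859.
Correction k=3: B_{6}/6! · (f^{(5)}(52) − f^{(5)}(12)) = 1/30240 · (6.31240e-08 − 9.64506e-05) = -3.18742e-09.

S_3 ≈ 138.859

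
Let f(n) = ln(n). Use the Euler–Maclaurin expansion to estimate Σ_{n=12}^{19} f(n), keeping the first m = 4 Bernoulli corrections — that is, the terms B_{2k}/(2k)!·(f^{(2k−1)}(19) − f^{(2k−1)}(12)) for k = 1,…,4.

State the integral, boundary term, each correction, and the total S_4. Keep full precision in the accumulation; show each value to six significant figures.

S_4 ≈ 21.8376

The integral term ∫_12^19 ln(x) dx = 19.1255.
Boundary: ½(f(12) + f(19)) = ½(2.48491 + 2.94444) = 2.71467.
Running total after boundary: 21.8401.
Correction k=1: B_{2}/2! · (f^{(1)}(19) − f^{(1)}(12)) = 1/12 · (0.0526316 − 0.0833333) = -0.00255848.
Running total after k=1: 21.8376.
Correction k=2: B_{4}/4! · (f^{(3)}(19) − f^{(3)}(12)) = −1/720 · (0.000291588 − 0.00115741) = 1.20253e-06.
Running total after k=2: 21.8376.
Correction k=3: B_{6}/6! · (f^{(5)}(19) − f^{(5)}(12)) = 1/30240 · (9.69267e-06 − 9.64506e-05) = -2.86898e-09.
Running total after k=3: 21.8376.
Correction k=4: B_{8}/8! · (f^{(7)}(19) − f^{(7)}(12)) = −1/1209600 · (8.05485e-07 − 2.00939e-05) = 1.59461e-11.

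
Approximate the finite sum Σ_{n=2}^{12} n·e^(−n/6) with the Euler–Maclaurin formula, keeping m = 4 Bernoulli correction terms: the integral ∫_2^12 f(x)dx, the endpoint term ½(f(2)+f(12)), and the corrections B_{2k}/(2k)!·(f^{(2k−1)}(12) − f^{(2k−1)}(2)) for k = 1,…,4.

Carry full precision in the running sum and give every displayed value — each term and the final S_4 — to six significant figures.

S_4 ≈ 21.2548

∫_2^12 x·e^(−x/6) dx evaluates to 19.7773.
½[f(2) + f(12)] = ½[1.43306 + 1.62402] = 1.52854.
So far: 21.3058.
Order-1 term: 1/12 · (-0.135335 − 0.477688) = -0.0510852.
After k=1: 21.2548.
Order-2 term: −1/720 · (0.00375931 − 0.0530764) = 6.84959e-05.
After k=2: 21.2548.
Order-3 term: 1/30240 · (0.000313276 − 0.00258010) = -7.49612e-08.
After k=3: 21.2548.
Order-4 term: −1/1209600 · (1.45035e-05 − 0.000102385) = 7.26534e-11.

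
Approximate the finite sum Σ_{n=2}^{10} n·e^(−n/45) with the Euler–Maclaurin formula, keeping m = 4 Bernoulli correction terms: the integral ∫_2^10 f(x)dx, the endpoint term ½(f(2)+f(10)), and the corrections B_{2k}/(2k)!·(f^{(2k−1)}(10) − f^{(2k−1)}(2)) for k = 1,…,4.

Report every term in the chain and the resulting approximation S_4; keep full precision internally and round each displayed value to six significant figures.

∫_2^10 x·e^(−x/45) dx evaluates to 41.2332.
½[f(2) + f(10)] = ½[1.91306 + 8.00737] = 4.96022.
Running total after boundary: 46.1934.
Correction k=1: B_{2}/2! · (f^{(1)}(10) − f^{(1)}(2)) = 1/12 · (0.622796 − 0.914016) = -0.0242684.
After k=1: 46.1692.
Correction k=2: B_{4}/4! · (f^{(3)}(10) − f^{(3)}(2)) = −1/720 · (0.00109841 − 0.00139609) = 4.13445e-07.
After k=2: 46.1692.
Correction k=3: B_{6}/6! · (f^{(5)}(10) − f^{(5)}(2)) = 1/30240 · (9.32966e-07 − 1.15595e-06) = -7.37391e-12.
After k=3: 46.1692.
Correction k=4: B_{8}/8! · (f^{(7)}(10) − f^{(7)}(2)) = −1/1209600 · (6.53585e-10 − 8.01226e-10) = 1.22057e-16.

S_4 ≈ 46.1692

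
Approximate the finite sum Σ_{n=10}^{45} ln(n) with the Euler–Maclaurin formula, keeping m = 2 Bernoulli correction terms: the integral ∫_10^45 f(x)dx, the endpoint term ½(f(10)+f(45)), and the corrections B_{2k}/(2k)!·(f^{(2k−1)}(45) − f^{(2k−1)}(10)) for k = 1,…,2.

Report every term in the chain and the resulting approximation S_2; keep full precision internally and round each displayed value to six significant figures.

S_2 ≈ 116.322

Integral: ∫_10^45 ln(x) dx = 113.274.
Boundary: ½(f(10) + f(45)) = ½(2.30259 + 3.80666) = 3.05462.
Running total after boundary: 116.329.
k=1: B_{2}/(2)! × [f^{(1)}(45) − f^{(1)}(10)] = 1/12 × (0.0222222 − 0.100000) = -0.00648148.
Partial sum through k=1: 116.322.
k=2: B_{4}/(4)! × [f^{(3)}(45) − f^{(3)}(10)] = −1/720 × (2.19479e-05 − 0.00200000) = 2.74729e-06.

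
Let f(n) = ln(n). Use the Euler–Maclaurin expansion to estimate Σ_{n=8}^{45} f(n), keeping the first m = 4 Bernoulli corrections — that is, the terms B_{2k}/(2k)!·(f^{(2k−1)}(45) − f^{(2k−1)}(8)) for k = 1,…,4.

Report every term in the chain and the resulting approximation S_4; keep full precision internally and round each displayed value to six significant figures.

S_4 ≈ 120.599

Integral: ∫_8^45 ln(x) dx = 117.664.
Boundary: ½(f(8) + f(45)) = ½(2.07944 + 3.80666) = 2.94305.
So far: 120.607.
Order-1 term: 1/12 · (0.0222222 − 0.125000) = -0.00856481.
After k=1: 120.599.
Order-2 term: −1/720 · (2.19479e-05 − 0.00390625) = 5.39486e-06.
After k=2: 120.599.
Order-3 term: 1/30240 · (1.30061e-07 − 0.000732422) = -2.42160e-08.
After k=3: 120.599.
Order-4 term: −1/1209600 · (1.92684e-09 − 0.000343323) = 2.83830e-10.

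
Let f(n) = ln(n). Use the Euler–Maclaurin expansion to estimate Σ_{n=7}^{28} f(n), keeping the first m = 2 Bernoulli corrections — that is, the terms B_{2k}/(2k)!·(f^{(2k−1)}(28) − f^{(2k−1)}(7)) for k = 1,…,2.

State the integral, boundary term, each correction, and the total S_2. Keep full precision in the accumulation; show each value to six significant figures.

The integral term ∫_7^28 ln(x) dx = 58.6804.
Endpoint term: (f(7) + f(28))/2 = (1.94591 + 3.33220)/2 = 2.63906.
So far: 61.3194.
Correction k=1: B_{2}/2! · (f^{(1)}(28) − f^{(1)}(7)) = 1/12 · (0.0357143 − 0.142857) = -0.00892857.
After k=1: 61.3105.
Correction k=2: B_{4}/4! · (f^{(3)}(28) − f^{(3)}(7)) = −1/720 · (9.11079e-05 − 0.00583090) = 7.97194e-06.

S_2 ≈ 61.3105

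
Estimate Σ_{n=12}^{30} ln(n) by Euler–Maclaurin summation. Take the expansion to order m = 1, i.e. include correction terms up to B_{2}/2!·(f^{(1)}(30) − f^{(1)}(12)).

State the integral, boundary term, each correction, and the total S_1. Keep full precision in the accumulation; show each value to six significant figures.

S_1 ≈ 57.1559

∫_12^30 ln(x) dx evaluates to 54.2170.
½[f(12) + f(30)] = ½[2.48491 + 3.40120] = 2.94305.
Integral + boundary = 57.1601.
Correction k=1: B_{2}/2! · (f^{(1)}(30) − f^{(1)}(12)) = 1/12 · (0.0333333 − 0.0833333) = -0.00416667.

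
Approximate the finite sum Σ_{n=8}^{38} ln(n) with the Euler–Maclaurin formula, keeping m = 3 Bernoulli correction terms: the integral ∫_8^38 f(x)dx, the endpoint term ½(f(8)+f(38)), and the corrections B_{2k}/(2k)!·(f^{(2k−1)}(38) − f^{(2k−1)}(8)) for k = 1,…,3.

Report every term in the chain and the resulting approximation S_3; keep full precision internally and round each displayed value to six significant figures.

S_3 ≈ 94.4430

The integral term ∫_8^38 ln(x) dx = 91.5927.
½[f(8) + f(38)] = ½[2.07944 + 3.63759] = 2.85851.
Integral + boundary = 94.4513.
Correction k=1: B_{2}/2! · (f^{(1)}(38) − f^{(1)}(8)) = 1/12 · (0.0263158 − 0.125000) = -0.00822368.
After k=1: 94.4430.
Correction k=2: B_{4}/4! · (f^{(3)}(38) − f^{(3)}(8)) = −1/720 · (3.64485e-05 − 0.00390625) = 5.37472e-06.
After k=2: 94.4430.
Correction k=3: B_{6}/6! · (f^{(5)}(38) − f^{(5)}(8)) = 1/30240 · (3.02896e-07 − 0.000732422) = -2.42103e-08.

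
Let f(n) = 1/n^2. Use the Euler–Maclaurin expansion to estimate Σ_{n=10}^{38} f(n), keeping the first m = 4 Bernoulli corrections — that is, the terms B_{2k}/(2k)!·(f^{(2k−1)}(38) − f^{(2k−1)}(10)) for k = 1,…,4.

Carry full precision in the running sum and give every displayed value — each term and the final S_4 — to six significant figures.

Integral: ∫_10^38 1/x^2 dx = 0.0736842.
Endpoint term: (f(10) + f(38))/2 = (0.0100000 + 0.000692521)/2 = 0.00534626.
Running total after boundary: 0.0790305.
k=1: B_{2}/(2)! × [f^{(1)}(38) − f^{(1)}(10)] = 1/12 × (-3.64485e-05 − (-0.00200000)) = 0.000163629.
After k=1: 0.0791941.
k=2: B_{4}/(4)! × [f^{(3)}(38) − f^{(3)}(10)] = −1/720 × (-3.02896e-07 − (-0.000240000)) = -3.32913e-07.
After k=2: 0.0791938.
k=3: B_{6}/(6)! × [f^{(5)}(38) − f^{(5)}(10)] = 1/30240 × (-6.29285e-09 − (-7.20000e-05)) = 2.38074e-09.
After k=3: 0.0791938.
k=4: B_{8}/(8)! × [f^{(7)}(38) − f^{(7)}(10)] = −1/1209600 × (-2.44044e-10 − (-4.03200e-05)) = -3.33331e-11.

S_4 ≈ 0.0791938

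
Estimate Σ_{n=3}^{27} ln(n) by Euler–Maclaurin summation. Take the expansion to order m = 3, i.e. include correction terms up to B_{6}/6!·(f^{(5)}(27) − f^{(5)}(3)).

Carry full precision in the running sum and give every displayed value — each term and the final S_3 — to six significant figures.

S_3 ≈ 63.8644

Integral: ∫_3^27 ln(x) dx = 61.6918.
½[f(3) + f(27)] = ½[1.09861 + 3.29584] = 2.19722.
Running total after boundary: 63.8890.
Order-1 term: 1/12 · (0.0370370 − 0.333333) = -0.0246914.
Running total after k=1: 63.8643.
Order-2 term: −1/720 · (0.000101611 − 0.0740741) = 0.000102740.
Running total after k=2: 63.8644.
Order-3 term: 1/30240 · (1.67260e-06 − 0.0987654) = -3.26600e-06.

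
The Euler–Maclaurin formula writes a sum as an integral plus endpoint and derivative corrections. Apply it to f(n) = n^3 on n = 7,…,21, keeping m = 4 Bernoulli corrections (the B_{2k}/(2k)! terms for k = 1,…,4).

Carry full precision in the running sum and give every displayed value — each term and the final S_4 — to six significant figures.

S_4 ≈ 52920.0

∫_7^21 x^3 dx evaluates to 48020.0.
Endpoint term: (f(7) + f(21))/2 = (343.000 + 9261.00)/2 = 4802.00.
Running total after boundary: 52822.0.
k=1: B_{2}/(2)! × [f^{(1)}(21) − f^{(1)}(7)] = 1/12 × (1323.00 − 147.000) = 98.0000.
Partial sum through k=1: 52920.0.
k=2: B_{4}/(4)! × [f^{(3)}(21) − f^{(3)}(7)] = −1/720 × (6.00000 − 6.00000) = 0.00000.
Partial sum through k=2: 52920.0.
k=3: B_{6}/(6)! × [f^{(5)}(21) − f^{(5)}(7)] = 1/30240 × (0.00000 − 0.00000) = 0.00000.
Partial sum through k=3: 52920.0.
k=4: B_{8}/(8)! × [f^{(7)}(21) − f^{(7)}(7)] = −1/1209600 × (0.00000 − 0.00000) = 0.00000.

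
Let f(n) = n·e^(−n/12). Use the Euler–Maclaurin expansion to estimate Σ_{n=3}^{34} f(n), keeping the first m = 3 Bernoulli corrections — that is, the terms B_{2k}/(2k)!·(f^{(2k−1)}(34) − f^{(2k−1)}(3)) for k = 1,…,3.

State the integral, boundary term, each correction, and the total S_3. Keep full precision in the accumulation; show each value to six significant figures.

Integral: ∫_3^34 x·e^(−x/12) dx = 107.717.
Endpoint term: (f(3) + f(34))/2 = (2.33640 + 1.99976)/2 = 2.16808.
So far: 109.886.
k=1: B_{2}/(2)! × [f^{(1)}(34) − f^{(1)}(3)] = 1/12 × (-0.107830 − 0.584101) = -0.0576609.
After k=1: 109.828.
k=2: B_{4}/(4)! × [f^{(3)}(34) − f^{(3)}(3)] = −1/720 × (6.80746e-05 − 0.0148729) = 2.05623e-05.
After k=2: 109.828.
k=3: B_{6}/(6)! × [f^{(5)}(34) − f^{(5)}(3)] = 1/30240 × (6.14563e-06 − 0.000178400) = -5.69624e-09.

S_3 ≈ 109.828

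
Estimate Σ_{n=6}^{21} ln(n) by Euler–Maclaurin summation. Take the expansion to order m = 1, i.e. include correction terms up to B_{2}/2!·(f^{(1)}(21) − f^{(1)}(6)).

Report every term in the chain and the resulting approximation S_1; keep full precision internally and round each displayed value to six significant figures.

S_1 ≈ 40.5926

Integral: ∫_6^21 ln(x) dx = 38.1844.
Endpoint term: (f(6) + f(21))/2 = (1.79176 + 3.04452)/2 = 2.41814.
Integral + boundary = 40.6026.
k=1: B_{2}/(2)! × [f^{(1)}(21) − f^{(1)}(6)] = 1/12 × (0.0476190 − 0.166667) = -0.00992063.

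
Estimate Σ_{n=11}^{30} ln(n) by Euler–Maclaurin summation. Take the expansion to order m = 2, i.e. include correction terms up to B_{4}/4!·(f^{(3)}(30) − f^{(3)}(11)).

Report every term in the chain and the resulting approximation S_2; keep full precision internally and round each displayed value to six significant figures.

S_2 ≈ 59.5538

∫_11^30 ln(x) dx evaluates to 56.6591.
Boundary: ½(f(11) + f(30)) = ½(2.39790 + 3.40120) = 2.89955.
Integral + boundary = 59.5586.
Order-1 term: 1/12 · (0.0333333 − 0.0909091) = -0.00479798.
Partial sum through k=1: 59.5538.
Order-2 term: −1/720 · (7.40741e-05 − 0.00150263) = 1.98410e-06.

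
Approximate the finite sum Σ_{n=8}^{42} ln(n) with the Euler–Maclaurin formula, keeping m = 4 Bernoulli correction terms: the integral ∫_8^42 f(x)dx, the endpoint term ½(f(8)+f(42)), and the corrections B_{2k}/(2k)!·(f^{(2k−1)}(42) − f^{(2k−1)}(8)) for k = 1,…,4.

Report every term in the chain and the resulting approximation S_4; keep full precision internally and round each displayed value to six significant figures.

The integral term ∫_8^42 ln(x) dx = 106.347.
½[f(8) + f(42)] = ½[2.07944 + 3.73767] = 2.90856.
Running total after boundary: 109.255.
Correction k=1: B_{2}/2! · (f^{(1)}(42) − f^{(1)}(8)) = 1/12 · (0.0238095 − 0.125000) = -0.00843254.
After k=1: 109.247.
Correction k=2: B_{4}/4! · (f^{(3)}(42) − f^{(3)}(8)) = −1/720 · (2.69949e-05 − 0.00390625) = 5.38785e-06.
After k=2: 109.247.
Correction k=3: B_{6}/6! · (f^{(5)}(42) − f^{(5)}(8)) = 1/30240 · (1.83639e-07 − 0.000732422) = -2.42142e-08.
After k=3: 109.247.
Correction k=4: B_{8}/8! · (f^{(7)}(42) − f^{(7)}(8)) = −1/1209600 · (3.12311e-09 − 0.000343323) = 2.83829e-10.

S_4 ≈ 109.247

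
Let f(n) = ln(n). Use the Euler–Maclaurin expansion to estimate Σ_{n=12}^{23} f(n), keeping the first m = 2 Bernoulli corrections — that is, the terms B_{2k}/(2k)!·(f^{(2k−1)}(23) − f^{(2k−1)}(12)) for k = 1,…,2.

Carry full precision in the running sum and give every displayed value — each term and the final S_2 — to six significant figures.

S_2 ≈ 34.1044

The integral term ∫_12^23 ln(x) dx = 31.2975.
Boundary: ½(f(12) + f(23)) = ½(2.48491 + 3.13549) = 2.81020.
Running total after boundary: 34.1077.
k=1: B_{2}/(2)! × [f^{(1)}(23) − f^{(1)}(12)] = 1/12 × (0.0434783 − 0.0833333) = -0.00332126.
Running total after k=1: 34.1044.
k=2: B_{4}/(4)! × [f^{(3)}(23) − f^{(3)}(12)] = −1/720 × (0.000164379 − 0.00115741) = 1.37921e-06.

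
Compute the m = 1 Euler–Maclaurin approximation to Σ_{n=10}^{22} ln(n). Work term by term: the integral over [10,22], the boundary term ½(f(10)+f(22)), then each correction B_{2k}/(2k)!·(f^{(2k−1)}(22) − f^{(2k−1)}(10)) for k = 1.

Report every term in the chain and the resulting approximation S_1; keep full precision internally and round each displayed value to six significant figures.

∫_10^22 ln(x) dx evaluates to 32.9771.
½[f(10) + f(22)] = ½[2.30259 + 3.09104] = 2.69681.
Integral + boundary = 35.6739.
Order-1 term: 1/12 · (0.0454545 − 0.100000) = -0.00454545.

S_1 ≈ 35.6694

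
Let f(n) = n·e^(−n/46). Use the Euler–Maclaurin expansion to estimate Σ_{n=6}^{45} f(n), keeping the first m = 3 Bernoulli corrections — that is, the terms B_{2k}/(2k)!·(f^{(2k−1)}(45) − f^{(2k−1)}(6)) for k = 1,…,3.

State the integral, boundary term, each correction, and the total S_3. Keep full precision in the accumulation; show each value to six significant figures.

S_3 ≈ 536.734

∫_6^45 x·e^(−x/46) dx evaluates to 525.704.
½[f(6) + f(45)] = ½[5.26628 + 16.9184] = 11.0923.
Integral + boundary = 536.797.
k=1: B_{2}/(2)! × [f^{(1)}(45) − f^{(1)}(6)] = 1/12 × (0.00817314 − 0.763229) = -0.0629213.
After k=1: 536.734.
k=2: B_{4}/(4)! × [f^{(3)}(45) − f^{(3)}(6)] = −1/720 × (0.000359216 − 0.00119029) = 1.15427e-06.
After k=2: 536.734.
k=3: B_{6}/(6)! × [f^{(5)}(45) − f^{(5)}(6)] = 1/30240 × (3.37699e-07 − 9.54579e-07) = -2.03995e-11.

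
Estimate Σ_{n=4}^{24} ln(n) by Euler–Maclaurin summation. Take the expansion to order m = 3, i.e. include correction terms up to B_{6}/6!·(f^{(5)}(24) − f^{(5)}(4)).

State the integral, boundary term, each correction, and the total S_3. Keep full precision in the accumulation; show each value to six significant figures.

∫_4^24 ln(x) dx evaluates to 50.7281.
½[f(4) + f(24)] = ½[1.38629 + 3.17805] = 2.28217.
Integral + boundary = 53.0103.
k=1: B_{2}/(2)! × [f^{(1)}(24) − f^{(1)}(4)] = 1/12 × (0.0416667 − 0.250000) = -0.0173611.
Running total after k=1: 52.9929.
k=2: B_{4}/(4)! × [f^{(3)}(24) − f^{(3)}(4)] = −1/720 × (0.000144676 − 0.0312500) = 4.32018e-05.
Running total after k=2: 52.9930.
k=3: B_{6}/(6)! × [f^{(5)}(24) − f^{(5)}(4)] = 1/30240 × (3.01408e-06 − 0.0234375) = -7.74950e-07.

S_3 ≈ 52.9930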